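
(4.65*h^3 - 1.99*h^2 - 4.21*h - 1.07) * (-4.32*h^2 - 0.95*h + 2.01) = -20.088*h^5 + 4.1793*h^4 + 29.4242*h^3 + 4.622*h^2 - 7.4456*h - 2.1507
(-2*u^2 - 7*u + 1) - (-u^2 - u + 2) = -u^2 - 6*u - 1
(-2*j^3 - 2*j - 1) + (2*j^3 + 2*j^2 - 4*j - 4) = 2*j^2 - 6*j - 5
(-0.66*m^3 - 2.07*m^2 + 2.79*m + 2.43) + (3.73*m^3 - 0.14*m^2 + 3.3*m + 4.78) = 3.07*m^3 - 2.21*m^2 + 6.09*m + 7.21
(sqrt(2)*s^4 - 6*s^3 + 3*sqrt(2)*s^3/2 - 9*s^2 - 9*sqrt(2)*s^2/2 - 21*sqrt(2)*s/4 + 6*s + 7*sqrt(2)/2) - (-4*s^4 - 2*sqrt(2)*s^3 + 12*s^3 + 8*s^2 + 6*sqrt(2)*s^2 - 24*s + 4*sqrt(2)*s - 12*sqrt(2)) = sqrt(2)*s^4 + 4*s^4 - 18*s^3 + 7*sqrt(2)*s^3/2 - 17*s^2 - 21*sqrt(2)*s^2/2 - 37*sqrt(2)*s/4 + 30*s + 31*sqrt(2)/2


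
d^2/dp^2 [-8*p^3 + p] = -48*p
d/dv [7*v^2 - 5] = 14*v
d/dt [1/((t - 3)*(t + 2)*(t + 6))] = (-(t - 3)*(t + 2) - (t - 3)*(t + 6) - (t + 2)*(t + 6))/((t - 3)^2*(t + 2)^2*(t + 6)^2)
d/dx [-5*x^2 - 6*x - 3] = -10*x - 6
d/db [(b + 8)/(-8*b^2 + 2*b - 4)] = (-4*b^2 + b + (b + 8)*(8*b - 1) - 2)/(2*(4*b^2 - b + 2)^2)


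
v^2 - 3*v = v*(v - 3)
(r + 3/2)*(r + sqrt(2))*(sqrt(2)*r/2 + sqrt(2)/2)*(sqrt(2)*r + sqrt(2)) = r^4 + sqrt(2)*r^3 + 7*r^3/2 + 4*r^2 + 7*sqrt(2)*r^2/2 + 3*r/2 + 4*sqrt(2)*r + 3*sqrt(2)/2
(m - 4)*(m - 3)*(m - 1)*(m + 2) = m^4 - 6*m^3 + 3*m^2 + 26*m - 24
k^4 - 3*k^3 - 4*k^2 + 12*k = k*(k - 3)*(k - 2)*(k + 2)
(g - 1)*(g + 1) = g^2 - 1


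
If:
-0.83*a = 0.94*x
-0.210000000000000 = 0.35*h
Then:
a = -1.13253012048193*x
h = -0.60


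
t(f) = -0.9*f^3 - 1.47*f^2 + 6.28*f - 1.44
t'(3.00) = -26.84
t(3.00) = -20.13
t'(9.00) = -238.88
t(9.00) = -720.09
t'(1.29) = -2.01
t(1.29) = 2.28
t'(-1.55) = 4.35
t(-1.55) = -11.35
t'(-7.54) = -125.05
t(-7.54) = 253.43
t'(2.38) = -16.01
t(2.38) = -6.95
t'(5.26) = -83.89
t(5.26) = -140.06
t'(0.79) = 2.27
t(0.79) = 2.16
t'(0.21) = 5.54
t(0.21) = -0.19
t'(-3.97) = -24.60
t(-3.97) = 6.77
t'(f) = -2.7*f^2 - 2.94*f + 6.28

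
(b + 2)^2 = b^2 + 4*b + 4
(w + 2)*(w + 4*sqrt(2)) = w^2 + 2*w + 4*sqrt(2)*w + 8*sqrt(2)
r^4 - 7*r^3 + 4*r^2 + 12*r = r*(r - 6)*(r - 2)*(r + 1)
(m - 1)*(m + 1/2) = m^2 - m/2 - 1/2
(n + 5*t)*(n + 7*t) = n^2 + 12*n*t + 35*t^2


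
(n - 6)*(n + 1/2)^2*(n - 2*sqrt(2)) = n^4 - 5*n^3 - 2*sqrt(2)*n^3 - 23*n^2/4 + 10*sqrt(2)*n^2 - 3*n/2 + 23*sqrt(2)*n/2 + 3*sqrt(2)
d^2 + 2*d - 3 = (d - 1)*(d + 3)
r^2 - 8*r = r*(r - 8)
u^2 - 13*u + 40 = (u - 8)*(u - 5)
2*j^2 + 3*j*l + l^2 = (j + l)*(2*j + l)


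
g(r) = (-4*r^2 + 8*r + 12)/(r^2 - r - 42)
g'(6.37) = 24.72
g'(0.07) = -0.17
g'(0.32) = -0.13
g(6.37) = 12.75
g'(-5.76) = -240.32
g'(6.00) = 9.75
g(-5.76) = 54.46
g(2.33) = -0.23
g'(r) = (1 - 2*r)*(-4*r^2 + 8*r + 12)/(r^2 - r - 42)^2 + (8 - 8*r)/(r^2 - r - 42) = 4*(-r^2 + 78*r - 81)/(r^4 - 2*r^3 - 83*r^2 + 84*r + 1764)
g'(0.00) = -0.18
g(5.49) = 3.73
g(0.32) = -0.34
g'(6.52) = 42.65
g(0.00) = -0.29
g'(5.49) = 4.21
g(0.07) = -0.30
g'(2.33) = 0.25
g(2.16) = -0.27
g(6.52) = 17.62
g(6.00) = 7.00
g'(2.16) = 0.21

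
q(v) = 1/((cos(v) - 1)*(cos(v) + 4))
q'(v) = sin(v)/((cos(v) - 1)*(cos(v) + 4)^2) + sin(v)/((cos(v) - 1)^2*(cos(v) + 4))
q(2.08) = -0.19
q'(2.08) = 0.06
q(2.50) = -0.17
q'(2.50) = 0.03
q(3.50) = -0.17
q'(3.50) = -0.01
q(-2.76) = -0.17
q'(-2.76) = -0.01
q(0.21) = -9.14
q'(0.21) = 86.38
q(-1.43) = -0.28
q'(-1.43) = -0.26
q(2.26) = -0.18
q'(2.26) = 0.04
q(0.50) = -1.67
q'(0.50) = 6.39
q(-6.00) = -5.06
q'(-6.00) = 35.22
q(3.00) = -0.17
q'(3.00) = 0.00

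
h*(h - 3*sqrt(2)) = h^2 - 3*sqrt(2)*h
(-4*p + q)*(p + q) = -4*p^2 - 3*p*q + q^2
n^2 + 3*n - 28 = (n - 4)*(n + 7)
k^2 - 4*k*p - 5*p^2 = (k - 5*p)*(k + p)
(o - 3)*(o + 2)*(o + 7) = o^3 + 6*o^2 - 13*o - 42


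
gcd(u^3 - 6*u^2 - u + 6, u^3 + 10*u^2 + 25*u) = 1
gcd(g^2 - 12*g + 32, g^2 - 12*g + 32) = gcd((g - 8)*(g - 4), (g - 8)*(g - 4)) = g^2 - 12*g + 32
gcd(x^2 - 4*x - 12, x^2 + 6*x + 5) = 1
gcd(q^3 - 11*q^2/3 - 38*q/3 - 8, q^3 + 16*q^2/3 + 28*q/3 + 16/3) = q + 4/3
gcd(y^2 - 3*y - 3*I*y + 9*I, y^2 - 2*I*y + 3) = y - 3*I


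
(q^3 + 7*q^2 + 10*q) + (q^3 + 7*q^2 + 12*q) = 2*q^3 + 14*q^2 + 22*q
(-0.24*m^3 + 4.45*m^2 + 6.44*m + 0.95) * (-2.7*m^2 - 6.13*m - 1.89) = 0.648*m^5 - 10.5438*m^4 - 44.2129*m^3 - 50.4527*m^2 - 17.9951*m - 1.7955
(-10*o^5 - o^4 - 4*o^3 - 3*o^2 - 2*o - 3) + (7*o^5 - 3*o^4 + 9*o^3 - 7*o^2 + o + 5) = -3*o^5 - 4*o^4 + 5*o^3 - 10*o^2 - o + 2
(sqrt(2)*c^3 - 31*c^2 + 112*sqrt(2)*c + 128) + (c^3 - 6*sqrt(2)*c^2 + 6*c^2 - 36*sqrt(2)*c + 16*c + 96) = c^3 + sqrt(2)*c^3 - 25*c^2 - 6*sqrt(2)*c^2 + 16*c + 76*sqrt(2)*c + 224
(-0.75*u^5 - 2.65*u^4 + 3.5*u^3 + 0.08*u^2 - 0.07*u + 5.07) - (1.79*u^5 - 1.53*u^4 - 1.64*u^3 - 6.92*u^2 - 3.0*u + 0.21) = -2.54*u^5 - 1.12*u^4 + 5.14*u^3 + 7.0*u^2 + 2.93*u + 4.86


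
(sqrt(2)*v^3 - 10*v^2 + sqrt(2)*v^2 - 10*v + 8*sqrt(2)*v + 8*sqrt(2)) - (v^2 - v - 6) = sqrt(2)*v^3 - 11*v^2 + sqrt(2)*v^2 - 9*v + 8*sqrt(2)*v + 6 + 8*sqrt(2)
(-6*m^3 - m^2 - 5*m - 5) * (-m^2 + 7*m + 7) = 6*m^5 - 41*m^4 - 44*m^3 - 37*m^2 - 70*m - 35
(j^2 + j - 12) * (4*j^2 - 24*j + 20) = 4*j^4 - 20*j^3 - 52*j^2 + 308*j - 240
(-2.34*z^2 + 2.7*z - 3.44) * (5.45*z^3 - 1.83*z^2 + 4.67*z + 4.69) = -12.753*z^5 + 18.9972*z^4 - 34.6168*z^3 + 7.9296*z^2 - 3.4018*z - 16.1336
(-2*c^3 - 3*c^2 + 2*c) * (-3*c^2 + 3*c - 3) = 6*c^5 + 3*c^4 - 9*c^3 + 15*c^2 - 6*c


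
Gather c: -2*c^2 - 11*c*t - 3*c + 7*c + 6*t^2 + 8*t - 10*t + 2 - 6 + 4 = -2*c^2 + c*(4 - 11*t) + 6*t^2 - 2*t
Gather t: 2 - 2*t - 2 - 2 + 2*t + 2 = 0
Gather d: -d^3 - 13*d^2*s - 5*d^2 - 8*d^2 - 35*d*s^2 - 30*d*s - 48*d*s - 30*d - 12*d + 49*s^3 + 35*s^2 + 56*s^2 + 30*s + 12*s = -d^3 + d^2*(-13*s - 13) + d*(-35*s^2 - 78*s - 42) + 49*s^3 + 91*s^2 + 42*s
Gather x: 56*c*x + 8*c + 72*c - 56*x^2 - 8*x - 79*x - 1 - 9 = 80*c - 56*x^2 + x*(56*c - 87) - 10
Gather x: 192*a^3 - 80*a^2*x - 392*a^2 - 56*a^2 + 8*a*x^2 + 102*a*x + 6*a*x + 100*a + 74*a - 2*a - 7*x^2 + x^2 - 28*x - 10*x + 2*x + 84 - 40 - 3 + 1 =192*a^3 - 448*a^2 + 172*a + x^2*(8*a - 6) + x*(-80*a^2 + 108*a - 36) + 42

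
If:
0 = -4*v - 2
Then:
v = -1/2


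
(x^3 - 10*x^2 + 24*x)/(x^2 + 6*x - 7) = x*(x^2 - 10*x + 24)/(x^2 + 6*x - 7)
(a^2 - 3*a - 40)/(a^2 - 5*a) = (a^2 - 3*a - 40)/(a*(a - 5))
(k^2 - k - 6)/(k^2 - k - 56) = (-k^2 + k + 6)/(-k^2 + k + 56)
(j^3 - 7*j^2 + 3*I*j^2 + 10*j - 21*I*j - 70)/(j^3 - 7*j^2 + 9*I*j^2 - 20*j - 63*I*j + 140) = (j - 2*I)/(j + 4*I)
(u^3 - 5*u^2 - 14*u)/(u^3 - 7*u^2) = (u + 2)/u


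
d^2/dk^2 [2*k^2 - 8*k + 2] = 4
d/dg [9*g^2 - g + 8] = 18*g - 1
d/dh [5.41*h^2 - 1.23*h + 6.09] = 10.82*h - 1.23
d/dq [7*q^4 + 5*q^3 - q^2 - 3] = q*(28*q^2 + 15*q - 2)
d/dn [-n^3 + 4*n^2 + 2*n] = -3*n^2 + 8*n + 2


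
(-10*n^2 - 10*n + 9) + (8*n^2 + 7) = -2*n^2 - 10*n + 16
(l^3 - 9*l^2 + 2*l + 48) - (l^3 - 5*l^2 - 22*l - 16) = -4*l^2 + 24*l + 64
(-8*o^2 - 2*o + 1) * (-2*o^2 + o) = 16*o^4 - 4*o^3 - 4*o^2 + o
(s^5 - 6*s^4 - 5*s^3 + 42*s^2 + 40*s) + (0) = s^5 - 6*s^4 - 5*s^3 + 42*s^2 + 40*s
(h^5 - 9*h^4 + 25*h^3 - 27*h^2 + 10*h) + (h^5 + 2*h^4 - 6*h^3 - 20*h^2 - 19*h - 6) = 2*h^5 - 7*h^4 + 19*h^3 - 47*h^2 - 9*h - 6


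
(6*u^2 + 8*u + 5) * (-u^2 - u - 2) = -6*u^4 - 14*u^3 - 25*u^2 - 21*u - 10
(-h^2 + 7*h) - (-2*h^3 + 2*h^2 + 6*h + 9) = 2*h^3 - 3*h^2 + h - 9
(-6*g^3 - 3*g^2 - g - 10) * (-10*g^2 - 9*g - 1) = 60*g^5 + 84*g^4 + 43*g^3 + 112*g^2 + 91*g + 10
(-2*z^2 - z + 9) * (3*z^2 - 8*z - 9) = -6*z^4 + 13*z^3 + 53*z^2 - 63*z - 81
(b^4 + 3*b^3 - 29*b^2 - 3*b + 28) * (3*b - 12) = 3*b^5 - 3*b^4 - 123*b^3 + 339*b^2 + 120*b - 336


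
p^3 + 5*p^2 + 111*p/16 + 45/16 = (p + 3/4)*(p + 5/4)*(p + 3)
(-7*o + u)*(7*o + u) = -49*o^2 + u^2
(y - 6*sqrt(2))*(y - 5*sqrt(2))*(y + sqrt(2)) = y^3 - 10*sqrt(2)*y^2 + 38*y + 60*sqrt(2)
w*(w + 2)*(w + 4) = w^3 + 6*w^2 + 8*w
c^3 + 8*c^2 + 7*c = c*(c + 1)*(c + 7)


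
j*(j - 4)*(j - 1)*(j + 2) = j^4 - 3*j^3 - 6*j^2 + 8*j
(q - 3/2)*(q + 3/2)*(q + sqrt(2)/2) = q^3 + sqrt(2)*q^2/2 - 9*q/4 - 9*sqrt(2)/8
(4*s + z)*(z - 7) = 4*s*z - 28*s + z^2 - 7*z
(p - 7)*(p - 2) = p^2 - 9*p + 14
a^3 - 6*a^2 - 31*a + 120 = (a - 8)*(a - 3)*(a + 5)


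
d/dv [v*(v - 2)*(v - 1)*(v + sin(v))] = v*(v - 2)*(v - 1)*(cos(v) + 1) + v*(v - 2)*(v + sin(v)) + v*(v - 1)*(v + sin(v)) + (v - 2)*(v - 1)*(v + sin(v))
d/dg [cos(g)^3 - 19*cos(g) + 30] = (19 - 3*cos(g)^2)*sin(g)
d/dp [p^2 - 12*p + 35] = 2*p - 12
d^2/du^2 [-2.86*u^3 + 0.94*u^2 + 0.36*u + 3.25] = 1.88 - 17.16*u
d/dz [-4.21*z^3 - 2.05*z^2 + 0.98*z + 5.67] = -12.63*z^2 - 4.1*z + 0.98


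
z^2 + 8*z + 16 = (z + 4)^2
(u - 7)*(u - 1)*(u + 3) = u^3 - 5*u^2 - 17*u + 21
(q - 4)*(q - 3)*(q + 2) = q^3 - 5*q^2 - 2*q + 24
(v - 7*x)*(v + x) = v^2 - 6*v*x - 7*x^2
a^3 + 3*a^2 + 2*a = a*(a + 1)*(a + 2)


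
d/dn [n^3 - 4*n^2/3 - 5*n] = 3*n^2 - 8*n/3 - 5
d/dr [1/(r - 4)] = -1/(r - 4)^2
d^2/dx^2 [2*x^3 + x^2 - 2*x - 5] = 12*x + 2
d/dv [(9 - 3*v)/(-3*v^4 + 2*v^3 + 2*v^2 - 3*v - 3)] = 3*(-9*v^4 + 40*v^3 - 16*v^2 - 12*v + 12)/(9*v^8 - 12*v^7 - 8*v^6 + 26*v^5 + 10*v^4 - 24*v^3 - 3*v^2 + 18*v + 9)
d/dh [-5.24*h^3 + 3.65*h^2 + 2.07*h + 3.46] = -15.72*h^2 + 7.3*h + 2.07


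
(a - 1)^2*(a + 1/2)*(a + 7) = a^4 + 11*a^3/2 - 21*a^2/2 + a/2 + 7/2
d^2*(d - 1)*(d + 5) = d^4 + 4*d^3 - 5*d^2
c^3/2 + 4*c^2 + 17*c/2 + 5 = (c/2 + 1/2)*(c + 2)*(c + 5)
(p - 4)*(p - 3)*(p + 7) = p^3 - 37*p + 84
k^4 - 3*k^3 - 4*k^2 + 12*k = k*(k - 3)*(k - 2)*(k + 2)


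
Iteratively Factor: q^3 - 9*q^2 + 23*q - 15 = (q - 3)*(q^2 - 6*q + 5) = (q - 5)*(q - 3)*(q - 1)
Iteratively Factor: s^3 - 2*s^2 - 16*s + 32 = (s - 4)*(s^2 + 2*s - 8) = (s - 4)*(s - 2)*(s + 4)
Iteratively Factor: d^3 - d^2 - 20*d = (d)*(d^2 - d - 20) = d*(d + 4)*(d - 5)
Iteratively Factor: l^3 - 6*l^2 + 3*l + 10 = (l + 1)*(l^2 - 7*l + 10) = (l - 2)*(l + 1)*(l - 5)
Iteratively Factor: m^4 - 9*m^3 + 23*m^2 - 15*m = (m - 5)*(m^3 - 4*m^2 + 3*m) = (m - 5)*(m - 1)*(m^2 - 3*m) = m*(m - 5)*(m - 1)*(m - 3)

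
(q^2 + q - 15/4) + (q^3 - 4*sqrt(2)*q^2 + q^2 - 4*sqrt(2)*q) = q^3 - 4*sqrt(2)*q^2 + 2*q^2 - 4*sqrt(2)*q + q - 15/4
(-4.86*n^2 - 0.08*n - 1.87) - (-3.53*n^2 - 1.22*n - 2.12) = -1.33*n^2 + 1.14*n + 0.25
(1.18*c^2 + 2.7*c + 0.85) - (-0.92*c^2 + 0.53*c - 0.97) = 2.1*c^2 + 2.17*c + 1.82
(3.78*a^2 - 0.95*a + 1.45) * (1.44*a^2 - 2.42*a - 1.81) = 5.4432*a^4 - 10.5156*a^3 - 2.4548*a^2 - 1.7895*a - 2.6245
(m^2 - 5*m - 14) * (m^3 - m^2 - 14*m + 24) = m^5 - 6*m^4 - 23*m^3 + 108*m^2 + 76*m - 336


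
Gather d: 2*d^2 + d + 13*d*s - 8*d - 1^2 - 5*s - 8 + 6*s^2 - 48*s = 2*d^2 + d*(13*s - 7) + 6*s^2 - 53*s - 9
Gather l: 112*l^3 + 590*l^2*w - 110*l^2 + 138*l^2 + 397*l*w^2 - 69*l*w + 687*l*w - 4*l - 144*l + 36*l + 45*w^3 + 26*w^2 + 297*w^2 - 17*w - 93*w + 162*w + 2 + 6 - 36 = 112*l^3 + l^2*(590*w + 28) + l*(397*w^2 + 618*w - 112) + 45*w^3 + 323*w^2 + 52*w - 28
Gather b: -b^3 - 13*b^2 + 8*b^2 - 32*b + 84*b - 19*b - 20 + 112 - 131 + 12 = -b^3 - 5*b^2 + 33*b - 27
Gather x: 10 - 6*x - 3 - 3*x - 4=3 - 9*x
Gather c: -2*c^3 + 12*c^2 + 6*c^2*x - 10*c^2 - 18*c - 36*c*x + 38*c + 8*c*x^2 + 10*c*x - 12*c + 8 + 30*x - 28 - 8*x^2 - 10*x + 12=-2*c^3 + c^2*(6*x + 2) + c*(8*x^2 - 26*x + 8) - 8*x^2 + 20*x - 8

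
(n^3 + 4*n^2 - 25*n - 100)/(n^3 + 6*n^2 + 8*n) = (n^2 - 25)/(n*(n + 2))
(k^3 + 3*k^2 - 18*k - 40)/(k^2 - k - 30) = (k^2 - 2*k - 8)/(k - 6)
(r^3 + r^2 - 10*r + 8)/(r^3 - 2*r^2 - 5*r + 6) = (r^2 + 2*r - 8)/(r^2 - r - 6)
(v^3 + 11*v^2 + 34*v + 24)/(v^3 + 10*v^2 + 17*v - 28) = (v^2 + 7*v + 6)/(v^2 + 6*v - 7)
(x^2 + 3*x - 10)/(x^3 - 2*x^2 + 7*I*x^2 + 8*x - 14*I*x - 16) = (x + 5)/(x^2 + 7*I*x + 8)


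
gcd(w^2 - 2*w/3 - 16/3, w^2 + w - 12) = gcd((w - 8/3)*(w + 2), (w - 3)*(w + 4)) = 1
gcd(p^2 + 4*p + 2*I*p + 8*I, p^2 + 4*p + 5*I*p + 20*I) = p + 4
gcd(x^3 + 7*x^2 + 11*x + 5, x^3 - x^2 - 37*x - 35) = x^2 + 6*x + 5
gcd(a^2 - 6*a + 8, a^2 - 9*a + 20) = a - 4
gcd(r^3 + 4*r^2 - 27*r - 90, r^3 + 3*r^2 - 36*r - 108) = r^2 + 9*r + 18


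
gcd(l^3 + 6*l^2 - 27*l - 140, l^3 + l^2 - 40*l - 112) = l + 4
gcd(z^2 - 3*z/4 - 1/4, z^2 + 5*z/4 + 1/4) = z + 1/4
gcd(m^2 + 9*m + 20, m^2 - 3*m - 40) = m + 5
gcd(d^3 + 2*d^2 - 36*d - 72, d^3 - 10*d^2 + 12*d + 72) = d^2 - 4*d - 12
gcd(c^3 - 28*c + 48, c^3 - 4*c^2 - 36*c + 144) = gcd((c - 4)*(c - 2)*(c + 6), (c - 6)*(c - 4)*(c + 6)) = c^2 + 2*c - 24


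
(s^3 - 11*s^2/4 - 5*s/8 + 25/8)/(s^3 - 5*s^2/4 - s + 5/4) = (s - 5/2)/(s - 1)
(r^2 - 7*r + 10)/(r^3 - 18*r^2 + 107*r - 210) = (r - 2)/(r^2 - 13*r + 42)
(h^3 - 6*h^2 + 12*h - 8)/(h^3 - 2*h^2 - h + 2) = (h^2 - 4*h + 4)/(h^2 - 1)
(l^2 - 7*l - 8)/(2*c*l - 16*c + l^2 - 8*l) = (l + 1)/(2*c + l)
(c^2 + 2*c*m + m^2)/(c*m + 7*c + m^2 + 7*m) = (c + m)/(m + 7)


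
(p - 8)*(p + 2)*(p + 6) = p^3 - 52*p - 96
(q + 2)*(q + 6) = q^2 + 8*q + 12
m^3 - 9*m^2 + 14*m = m*(m - 7)*(m - 2)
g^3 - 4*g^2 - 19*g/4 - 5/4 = (g - 5)*(g + 1/2)^2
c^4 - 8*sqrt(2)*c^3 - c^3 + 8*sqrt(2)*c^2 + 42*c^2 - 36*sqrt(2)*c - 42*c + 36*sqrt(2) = (c - 1)*(c - 3*sqrt(2))^2*(c - 2*sqrt(2))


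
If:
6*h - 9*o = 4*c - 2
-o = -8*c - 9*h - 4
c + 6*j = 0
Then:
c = -25*o/28 - 1/14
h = 19*o/21 - 8/21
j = 25*o/168 + 1/84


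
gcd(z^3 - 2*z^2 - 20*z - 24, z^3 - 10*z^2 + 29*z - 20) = 1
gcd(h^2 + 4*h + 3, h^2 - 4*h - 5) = h + 1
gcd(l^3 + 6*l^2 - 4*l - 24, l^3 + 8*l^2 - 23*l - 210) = l + 6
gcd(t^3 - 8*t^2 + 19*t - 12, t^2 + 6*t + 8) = 1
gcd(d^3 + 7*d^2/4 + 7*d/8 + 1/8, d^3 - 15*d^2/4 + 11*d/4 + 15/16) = d + 1/4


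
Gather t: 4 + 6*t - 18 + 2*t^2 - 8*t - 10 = 2*t^2 - 2*t - 24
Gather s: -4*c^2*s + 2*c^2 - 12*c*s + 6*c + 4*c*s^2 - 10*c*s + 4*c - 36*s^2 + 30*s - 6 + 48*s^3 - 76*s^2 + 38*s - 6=2*c^2 + 10*c + 48*s^3 + s^2*(4*c - 112) + s*(-4*c^2 - 22*c + 68) - 12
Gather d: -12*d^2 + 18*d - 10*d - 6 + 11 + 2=-12*d^2 + 8*d + 7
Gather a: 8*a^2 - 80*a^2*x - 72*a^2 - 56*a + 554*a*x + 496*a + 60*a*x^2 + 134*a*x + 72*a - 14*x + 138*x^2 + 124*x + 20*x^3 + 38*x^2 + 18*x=a^2*(-80*x - 64) + a*(60*x^2 + 688*x + 512) + 20*x^3 + 176*x^2 + 128*x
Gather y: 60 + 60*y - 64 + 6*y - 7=66*y - 11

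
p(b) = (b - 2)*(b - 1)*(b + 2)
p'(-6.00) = 116.00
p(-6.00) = -224.00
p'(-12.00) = 452.00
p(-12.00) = -1820.00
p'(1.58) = 0.33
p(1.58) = -0.87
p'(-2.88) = 26.64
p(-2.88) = -16.66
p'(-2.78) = 24.75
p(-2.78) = -14.09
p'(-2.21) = 15.07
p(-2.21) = -2.84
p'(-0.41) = -2.68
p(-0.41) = 5.40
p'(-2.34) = 17.11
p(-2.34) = -4.93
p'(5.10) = 63.83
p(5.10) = 90.24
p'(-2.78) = 24.75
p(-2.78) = -14.09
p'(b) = (b - 2)*(b - 1) + (b - 2)*(b + 2) + (b - 1)*(b + 2)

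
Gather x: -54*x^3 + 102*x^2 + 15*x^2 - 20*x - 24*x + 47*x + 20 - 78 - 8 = -54*x^3 + 117*x^2 + 3*x - 66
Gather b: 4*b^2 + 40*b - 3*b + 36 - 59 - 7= 4*b^2 + 37*b - 30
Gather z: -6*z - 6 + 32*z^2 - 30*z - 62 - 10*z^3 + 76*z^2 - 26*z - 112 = -10*z^3 + 108*z^2 - 62*z - 180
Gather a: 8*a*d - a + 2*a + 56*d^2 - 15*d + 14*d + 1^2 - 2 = a*(8*d + 1) + 56*d^2 - d - 1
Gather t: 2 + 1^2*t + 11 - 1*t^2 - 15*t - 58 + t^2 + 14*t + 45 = 0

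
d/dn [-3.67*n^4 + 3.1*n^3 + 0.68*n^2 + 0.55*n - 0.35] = -14.68*n^3 + 9.3*n^2 + 1.36*n + 0.55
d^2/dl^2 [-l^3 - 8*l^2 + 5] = -6*l - 16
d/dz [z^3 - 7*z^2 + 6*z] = 3*z^2 - 14*z + 6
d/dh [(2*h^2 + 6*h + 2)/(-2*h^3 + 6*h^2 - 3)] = 2*(2*h^4 + 12*h^3 - 12*h^2 - 18*h - 9)/(4*h^6 - 24*h^5 + 36*h^4 + 12*h^3 - 36*h^2 + 9)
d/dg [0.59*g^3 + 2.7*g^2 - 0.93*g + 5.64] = 1.77*g^2 + 5.4*g - 0.93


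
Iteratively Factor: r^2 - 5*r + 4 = (r - 4)*(r - 1)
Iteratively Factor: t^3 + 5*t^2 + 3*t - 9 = (t + 3)*(t^2 + 2*t - 3) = (t - 1)*(t + 3)*(t + 3)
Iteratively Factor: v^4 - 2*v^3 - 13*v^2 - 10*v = (v - 5)*(v^3 + 3*v^2 + 2*v) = v*(v - 5)*(v^2 + 3*v + 2) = v*(v - 5)*(v + 2)*(v + 1)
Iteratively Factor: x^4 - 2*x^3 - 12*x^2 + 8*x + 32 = (x - 2)*(x^3 - 12*x - 16) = (x - 2)*(x + 2)*(x^2 - 2*x - 8) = (x - 2)*(x + 2)^2*(x - 4)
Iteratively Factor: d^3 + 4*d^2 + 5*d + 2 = (d + 1)*(d^2 + 3*d + 2) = (d + 1)^2*(d + 2)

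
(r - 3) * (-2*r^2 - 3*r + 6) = -2*r^3 + 3*r^2 + 15*r - 18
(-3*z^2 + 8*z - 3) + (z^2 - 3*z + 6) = -2*z^2 + 5*z + 3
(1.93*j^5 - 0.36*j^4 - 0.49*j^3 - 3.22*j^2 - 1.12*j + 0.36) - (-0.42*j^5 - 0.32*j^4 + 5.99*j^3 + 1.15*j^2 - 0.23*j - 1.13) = 2.35*j^5 - 0.04*j^4 - 6.48*j^3 - 4.37*j^2 - 0.89*j + 1.49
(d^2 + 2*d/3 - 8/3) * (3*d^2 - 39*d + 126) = 3*d^4 - 37*d^3 + 92*d^2 + 188*d - 336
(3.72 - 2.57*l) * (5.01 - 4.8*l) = 12.336*l^2 - 30.7317*l + 18.6372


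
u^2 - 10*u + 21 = (u - 7)*(u - 3)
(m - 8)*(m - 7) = m^2 - 15*m + 56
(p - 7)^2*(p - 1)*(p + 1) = p^4 - 14*p^3 + 48*p^2 + 14*p - 49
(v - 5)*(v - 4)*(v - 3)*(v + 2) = v^4 - 10*v^3 + 23*v^2 + 34*v - 120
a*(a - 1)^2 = a^3 - 2*a^2 + a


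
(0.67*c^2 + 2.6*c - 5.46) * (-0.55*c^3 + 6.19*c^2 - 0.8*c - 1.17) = -0.3685*c^5 + 2.7173*c^4 + 18.561*c^3 - 36.6613*c^2 + 1.326*c + 6.3882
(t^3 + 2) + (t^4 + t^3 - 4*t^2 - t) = t^4 + 2*t^3 - 4*t^2 - t + 2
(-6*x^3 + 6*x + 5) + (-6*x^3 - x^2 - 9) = -12*x^3 - x^2 + 6*x - 4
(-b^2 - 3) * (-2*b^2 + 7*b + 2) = 2*b^4 - 7*b^3 + 4*b^2 - 21*b - 6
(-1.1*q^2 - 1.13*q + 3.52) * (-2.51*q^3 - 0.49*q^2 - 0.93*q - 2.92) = 2.761*q^5 + 3.3753*q^4 - 7.2585*q^3 + 2.5381*q^2 + 0.0259999999999994*q - 10.2784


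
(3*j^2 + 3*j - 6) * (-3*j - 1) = -9*j^3 - 12*j^2 + 15*j + 6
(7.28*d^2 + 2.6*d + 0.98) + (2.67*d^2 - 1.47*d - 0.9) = 9.95*d^2 + 1.13*d + 0.08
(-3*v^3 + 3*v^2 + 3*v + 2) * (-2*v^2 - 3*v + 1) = 6*v^5 + 3*v^4 - 18*v^3 - 10*v^2 - 3*v + 2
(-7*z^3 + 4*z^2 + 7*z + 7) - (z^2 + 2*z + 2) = -7*z^3 + 3*z^2 + 5*z + 5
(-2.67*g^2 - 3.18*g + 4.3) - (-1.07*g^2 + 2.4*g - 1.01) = -1.6*g^2 - 5.58*g + 5.31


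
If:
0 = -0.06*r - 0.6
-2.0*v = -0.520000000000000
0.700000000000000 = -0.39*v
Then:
No Solution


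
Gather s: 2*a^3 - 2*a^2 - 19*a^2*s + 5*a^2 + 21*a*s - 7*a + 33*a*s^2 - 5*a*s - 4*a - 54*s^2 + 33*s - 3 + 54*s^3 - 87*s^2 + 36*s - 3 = 2*a^3 + 3*a^2 - 11*a + 54*s^3 + s^2*(33*a - 141) + s*(-19*a^2 + 16*a + 69) - 6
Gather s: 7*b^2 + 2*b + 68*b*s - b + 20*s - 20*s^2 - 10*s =7*b^2 + b - 20*s^2 + s*(68*b + 10)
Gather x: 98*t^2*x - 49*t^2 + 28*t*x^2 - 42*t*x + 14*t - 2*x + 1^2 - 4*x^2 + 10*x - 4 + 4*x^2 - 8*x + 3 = -49*t^2 + 28*t*x^2 + 14*t + x*(98*t^2 - 42*t)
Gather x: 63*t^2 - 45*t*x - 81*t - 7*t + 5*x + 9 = 63*t^2 - 88*t + x*(5 - 45*t) + 9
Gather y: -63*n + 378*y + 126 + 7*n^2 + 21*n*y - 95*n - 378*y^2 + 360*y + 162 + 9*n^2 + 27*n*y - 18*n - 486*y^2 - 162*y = 16*n^2 - 176*n - 864*y^2 + y*(48*n + 576) + 288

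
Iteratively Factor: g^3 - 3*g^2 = (g - 3)*(g^2) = g*(g - 3)*(g)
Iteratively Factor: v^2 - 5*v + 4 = (v - 4)*(v - 1)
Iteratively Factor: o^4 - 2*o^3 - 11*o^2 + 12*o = (o - 1)*(o^3 - o^2 - 12*o) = (o - 1)*(o + 3)*(o^2 - 4*o) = (o - 4)*(o - 1)*(o + 3)*(o)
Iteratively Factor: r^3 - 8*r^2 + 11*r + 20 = (r - 5)*(r^2 - 3*r - 4) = (r - 5)*(r + 1)*(r - 4)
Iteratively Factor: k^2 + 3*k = (k)*(k + 3)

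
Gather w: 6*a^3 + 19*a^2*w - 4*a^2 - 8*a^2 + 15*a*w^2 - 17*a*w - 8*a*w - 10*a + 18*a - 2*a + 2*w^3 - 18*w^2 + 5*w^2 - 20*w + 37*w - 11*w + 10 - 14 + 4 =6*a^3 - 12*a^2 + 6*a + 2*w^3 + w^2*(15*a - 13) + w*(19*a^2 - 25*a + 6)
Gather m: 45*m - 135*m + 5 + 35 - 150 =-90*m - 110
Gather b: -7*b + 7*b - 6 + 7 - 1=0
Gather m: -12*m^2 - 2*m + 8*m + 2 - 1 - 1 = -12*m^2 + 6*m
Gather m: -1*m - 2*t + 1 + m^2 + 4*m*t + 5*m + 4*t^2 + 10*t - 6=m^2 + m*(4*t + 4) + 4*t^2 + 8*t - 5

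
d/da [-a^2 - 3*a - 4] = -2*a - 3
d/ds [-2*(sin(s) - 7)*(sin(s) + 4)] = 2*(3 - 2*sin(s))*cos(s)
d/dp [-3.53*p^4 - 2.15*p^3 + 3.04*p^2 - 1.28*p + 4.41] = -14.12*p^3 - 6.45*p^2 + 6.08*p - 1.28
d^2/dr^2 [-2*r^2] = -4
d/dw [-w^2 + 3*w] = 3 - 2*w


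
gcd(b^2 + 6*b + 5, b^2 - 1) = b + 1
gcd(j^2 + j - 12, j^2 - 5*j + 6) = j - 3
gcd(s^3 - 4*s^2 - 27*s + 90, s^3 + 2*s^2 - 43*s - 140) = s + 5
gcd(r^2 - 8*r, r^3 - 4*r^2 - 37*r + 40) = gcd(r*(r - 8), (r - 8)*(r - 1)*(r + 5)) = r - 8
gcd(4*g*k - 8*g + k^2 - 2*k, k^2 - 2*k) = k - 2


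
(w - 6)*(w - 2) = w^2 - 8*w + 12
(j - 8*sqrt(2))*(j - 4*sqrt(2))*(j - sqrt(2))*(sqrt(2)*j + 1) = sqrt(2)*j^4 - 25*j^3 + 75*sqrt(2)*j^2 - 40*j - 64*sqrt(2)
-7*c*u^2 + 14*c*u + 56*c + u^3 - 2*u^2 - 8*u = (-7*c + u)*(u - 4)*(u + 2)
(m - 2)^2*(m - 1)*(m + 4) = m^4 - m^3 - 12*m^2 + 28*m - 16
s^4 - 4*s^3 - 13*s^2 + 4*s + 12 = (s - 6)*(s - 1)*(s + 1)*(s + 2)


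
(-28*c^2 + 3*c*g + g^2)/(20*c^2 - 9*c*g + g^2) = (-7*c - g)/(5*c - g)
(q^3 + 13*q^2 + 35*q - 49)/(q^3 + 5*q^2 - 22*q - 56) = (q^2 + 6*q - 7)/(q^2 - 2*q - 8)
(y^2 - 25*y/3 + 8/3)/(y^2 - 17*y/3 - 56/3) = (3*y - 1)/(3*y + 7)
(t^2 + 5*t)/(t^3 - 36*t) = (t + 5)/(t^2 - 36)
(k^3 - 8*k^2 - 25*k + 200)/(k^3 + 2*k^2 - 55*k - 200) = (k - 5)/(k + 5)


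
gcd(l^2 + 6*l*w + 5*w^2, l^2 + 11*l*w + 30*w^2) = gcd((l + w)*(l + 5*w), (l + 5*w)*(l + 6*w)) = l + 5*w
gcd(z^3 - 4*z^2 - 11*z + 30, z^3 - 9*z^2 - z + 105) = z^2 - 2*z - 15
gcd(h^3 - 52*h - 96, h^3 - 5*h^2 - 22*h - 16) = h^2 - 6*h - 16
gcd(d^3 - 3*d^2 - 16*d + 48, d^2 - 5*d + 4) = d - 4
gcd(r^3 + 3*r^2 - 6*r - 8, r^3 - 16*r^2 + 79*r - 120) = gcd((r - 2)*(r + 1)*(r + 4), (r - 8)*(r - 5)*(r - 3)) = 1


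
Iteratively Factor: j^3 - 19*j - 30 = (j + 3)*(j^2 - 3*j - 10) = (j + 2)*(j + 3)*(j - 5)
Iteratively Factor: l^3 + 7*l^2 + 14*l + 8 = (l + 4)*(l^2 + 3*l + 2) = (l + 2)*(l + 4)*(l + 1)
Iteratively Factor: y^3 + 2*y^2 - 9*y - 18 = (y - 3)*(y^2 + 5*y + 6) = (y - 3)*(y + 2)*(y + 3)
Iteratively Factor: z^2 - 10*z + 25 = (z - 5)*(z - 5)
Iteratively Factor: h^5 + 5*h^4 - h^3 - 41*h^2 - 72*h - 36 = (h - 3)*(h^4 + 8*h^3 + 23*h^2 + 28*h + 12) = (h - 3)*(h + 2)*(h^3 + 6*h^2 + 11*h + 6) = (h - 3)*(h + 1)*(h + 2)*(h^2 + 5*h + 6) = (h - 3)*(h + 1)*(h + 2)^2*(h + 3)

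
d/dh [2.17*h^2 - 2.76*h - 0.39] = 4.34*h - 2.76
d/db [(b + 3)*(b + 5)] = 2*b + 8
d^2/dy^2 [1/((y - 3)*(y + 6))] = 2*((y - 3)^2 + (y - 3)*(y + 6) + (y + 6)^2)/((y - 3)^3*(y + 6)^3)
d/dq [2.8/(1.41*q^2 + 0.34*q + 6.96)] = (-7.896*q - 0.952)/(1.41*q^2 + 0.34*q + 6.96)^2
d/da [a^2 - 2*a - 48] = 2*a - 2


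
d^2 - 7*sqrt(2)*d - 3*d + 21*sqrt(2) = (d - 3)*(d - 7*sqrt(2))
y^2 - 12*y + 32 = (y - 8)*(y - 4)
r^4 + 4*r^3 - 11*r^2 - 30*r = r*(r - 3)*(r + 2)*(r + 5)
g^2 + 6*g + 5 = (g + 1)*(g + 5)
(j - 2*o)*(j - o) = j^2 - 3*j*o + 2*o^2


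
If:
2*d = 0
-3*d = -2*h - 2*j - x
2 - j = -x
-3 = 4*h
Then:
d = 0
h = -3/4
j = 7/6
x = -5/6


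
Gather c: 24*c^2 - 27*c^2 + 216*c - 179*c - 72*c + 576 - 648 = -3*c^2 - 35*c - 72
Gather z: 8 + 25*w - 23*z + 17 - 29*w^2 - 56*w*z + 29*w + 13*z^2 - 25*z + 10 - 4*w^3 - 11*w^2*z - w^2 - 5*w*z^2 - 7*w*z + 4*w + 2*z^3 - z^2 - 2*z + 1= -4*w^3 - 30*w^2 + 58*w + 2*z^3 + z^2*(12 - 5*w) + z*(-11*w^2 - 63*w - 50) + 36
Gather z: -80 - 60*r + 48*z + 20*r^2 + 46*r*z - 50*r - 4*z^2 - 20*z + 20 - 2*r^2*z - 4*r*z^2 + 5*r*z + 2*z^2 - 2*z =20*r^2 - 110*r + z^2*(-4*r - 2) + z*(-2*r^2 + 51*r + 26) - 60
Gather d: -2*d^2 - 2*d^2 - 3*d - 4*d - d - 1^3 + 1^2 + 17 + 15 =-4*d^2 - 8*d + 32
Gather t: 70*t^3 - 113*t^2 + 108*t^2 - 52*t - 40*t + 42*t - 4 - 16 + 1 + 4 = 70*t^3 - 5*t^2 - 50*t - 15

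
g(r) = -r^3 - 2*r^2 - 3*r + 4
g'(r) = -3*r^2 - 4*r - 3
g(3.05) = -52.13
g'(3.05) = -43.11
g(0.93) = -1.32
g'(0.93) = -9.31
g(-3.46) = 31.86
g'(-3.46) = -25.07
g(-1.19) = 6.42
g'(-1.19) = -2.49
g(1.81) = -13.91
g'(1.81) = -20.07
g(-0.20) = 4.53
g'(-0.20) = -2.32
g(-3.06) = 23.11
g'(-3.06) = -18.85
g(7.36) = -525.11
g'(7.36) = -194.95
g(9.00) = -914.00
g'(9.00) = -282.00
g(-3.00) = 22.00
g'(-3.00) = -18.00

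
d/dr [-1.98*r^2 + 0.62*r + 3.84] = 0.62 - 3.96*r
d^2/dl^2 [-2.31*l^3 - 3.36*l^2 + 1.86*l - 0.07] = -13.86*l - 6.72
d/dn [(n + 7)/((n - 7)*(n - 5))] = (-n^2 - 14*n + 119)/(n^4 - 24*n^3 + 214*n^2 - 840*n + 1225)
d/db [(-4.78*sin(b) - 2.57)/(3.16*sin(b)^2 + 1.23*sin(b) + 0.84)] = (15.1048*sin(b)^2 + 16.2424*sin(b) - 0.8541)*cos(b)/(9.9856*sin(b)^4 + 7.7736*sin(b)^3 + 6.8217*sin(b)^2 + 2.0664*sin(b) + 0.7056)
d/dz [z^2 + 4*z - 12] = 2*z + 4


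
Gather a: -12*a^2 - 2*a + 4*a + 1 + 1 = -12*a^2 + 2*a + 2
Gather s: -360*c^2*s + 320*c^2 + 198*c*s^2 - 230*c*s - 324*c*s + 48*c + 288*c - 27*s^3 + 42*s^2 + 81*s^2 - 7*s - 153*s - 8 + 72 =320*c^2 + 336*c - 27*s^3 + s^2*(198*c + 123) + s*(-360*c^2 - 554*c - 160) + 64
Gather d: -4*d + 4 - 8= -4*d - 4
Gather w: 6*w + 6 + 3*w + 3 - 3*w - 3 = 6*w + 6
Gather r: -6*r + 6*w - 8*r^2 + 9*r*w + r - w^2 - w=-8*r^2 + r*(9*w - 5) - w^2 + 5*w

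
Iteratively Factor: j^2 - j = (j - 1)*(j)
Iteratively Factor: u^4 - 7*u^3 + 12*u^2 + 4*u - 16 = (u + 1)*(u^3 - 8*u^2 + 20*u - 16) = (u - 2)*(u + 1)*(u^2 - 6*u + 8) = (u - 4)*(u - 2)*(u + 1)*(u - 2)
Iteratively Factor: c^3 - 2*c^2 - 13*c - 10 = (c - 5)*(c^2 + 3*c + 2) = (c - 5)*(c + 2)*(c + 1)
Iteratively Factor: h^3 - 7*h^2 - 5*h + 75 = (h - 5)*(h^2 - 2*h - 15) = (h - 5)*(h + 3)*(h - 5)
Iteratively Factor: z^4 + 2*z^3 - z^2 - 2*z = (z)*(z^3 + 2*z^2 - z - 2) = z*(z + 2)*(z^2 - 1) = z*(z - 1)*(z + 2)*(z + 1)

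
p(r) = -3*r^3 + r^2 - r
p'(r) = -9*r^2 + 2*r - 1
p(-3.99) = 210.47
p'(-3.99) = -152.26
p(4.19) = -207.31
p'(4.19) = -150.62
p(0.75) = -1.45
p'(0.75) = -4.56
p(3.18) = -89.54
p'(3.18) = -85.65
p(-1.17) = 7.34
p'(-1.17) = -15.66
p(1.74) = -14.52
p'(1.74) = -24.77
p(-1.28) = 9.21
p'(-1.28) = -18.31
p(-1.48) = 13.40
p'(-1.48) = -23.67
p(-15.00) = 10365.00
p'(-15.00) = -2056.00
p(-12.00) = 5340.00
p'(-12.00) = -1321.00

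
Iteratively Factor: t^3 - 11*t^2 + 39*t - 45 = (t - 3)*(t^2 - 8*t + 15) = (t - 3)^2*(t - 5)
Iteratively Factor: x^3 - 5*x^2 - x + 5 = (x + 1)*(x^2 - 6*x + 5) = (x - 5)*(x + 1)*(x - 1)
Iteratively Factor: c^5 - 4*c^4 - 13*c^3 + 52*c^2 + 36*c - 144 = (c - 2)*(c^4 - 2*c^3 - 17*c^2 + 18*c + 72) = (c - 2)*(c + 2)*(c^3 - 4*c^2 - 9*c + 36) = (c - 4)*(c - 2)*(c + 2)*(c^2 - 9) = (c - 4)*(c - 3)*(c - 2)*(c + 2)*(c + 3)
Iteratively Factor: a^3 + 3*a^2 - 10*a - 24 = (a + 2)*(a^2 + a - 12) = (a + 2)*(a + 4)*(a - 3)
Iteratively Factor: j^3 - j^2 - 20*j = (j - 5)*(j^2 + 4*j) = j*(j - 5)*(j + 4)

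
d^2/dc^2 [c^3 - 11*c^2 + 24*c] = 6*c - 22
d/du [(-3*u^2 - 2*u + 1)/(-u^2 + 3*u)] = (-11*u^2 + 2*u - 3)/(u^2*(u^2 - 6*u + 9))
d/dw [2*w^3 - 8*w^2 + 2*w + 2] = 6*w^2 - 16*w + 2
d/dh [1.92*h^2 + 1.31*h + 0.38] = 3.84*h + 1.31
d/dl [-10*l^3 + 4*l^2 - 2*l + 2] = -30*l^2 + 8*l - 2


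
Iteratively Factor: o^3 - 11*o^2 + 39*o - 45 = (o - 5)*(o^2 - 6*o + 9) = (o - 5)*(o - 3)*(o - 3)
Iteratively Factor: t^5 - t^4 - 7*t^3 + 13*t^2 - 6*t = (t - 1)*(t^4 - 7*t^2 + 6*t) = (t - 2)*(t - 1)*(t^3 + 2*t^2 - 3*t) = (t - 2)*(t - 1)*(t + 3)*(t^2 - t) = (t - 2)*(t - 1)^2*(t + 3)*(t)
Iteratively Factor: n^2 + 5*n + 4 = (n + 1)*(n + 4)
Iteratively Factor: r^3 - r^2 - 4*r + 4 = (r - 1)*(r^2 - 4) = (r - 1)*(r + 2)*(r - 2)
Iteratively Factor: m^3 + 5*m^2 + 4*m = (m)*(m^2 + 5*m + 4) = m*(m + 1)*(m + 4)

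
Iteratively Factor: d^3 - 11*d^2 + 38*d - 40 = (d - 4)*(d^2 - 7*d + 10) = (d - 5)*(d - 4)*(d - 2)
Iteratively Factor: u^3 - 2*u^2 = (u - 2)*(u^2) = u*(u - 2)*(u)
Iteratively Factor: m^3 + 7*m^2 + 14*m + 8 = (m + 1)*(m^2 + 6*m + 8) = (m + 1)*(m + 4)*(m + 2)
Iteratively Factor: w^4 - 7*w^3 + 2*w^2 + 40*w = (w)*(w^3 - 7*w^2 + 2*w + 40) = w*(w - 5)*(w^2 - 2*w - 8) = w*(w - 5)*(w + 2)*(w - 4)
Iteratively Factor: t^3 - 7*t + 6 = (t + 3)*(t^2 - 3*t + 2) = (t - 1)*(t + 3)*(t - 2)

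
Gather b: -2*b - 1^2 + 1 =-2*b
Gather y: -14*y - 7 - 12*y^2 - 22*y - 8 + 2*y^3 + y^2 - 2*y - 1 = 2*y^3 - 11*y^2 - 38*y - 16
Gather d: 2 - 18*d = 2 - 18*d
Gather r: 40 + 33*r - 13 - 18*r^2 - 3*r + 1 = -18*r^2 + 30*r + 28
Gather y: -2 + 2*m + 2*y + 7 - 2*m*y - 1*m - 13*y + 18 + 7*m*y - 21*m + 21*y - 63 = -20*m + y*(5*m + 10) - 40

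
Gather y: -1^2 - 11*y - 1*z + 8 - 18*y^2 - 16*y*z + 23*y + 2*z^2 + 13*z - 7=-18*y^2 + y*(12 - 16*z) + 2*z^2 + 12*z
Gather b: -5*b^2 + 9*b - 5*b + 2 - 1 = -5*b^2 + 4*b + 1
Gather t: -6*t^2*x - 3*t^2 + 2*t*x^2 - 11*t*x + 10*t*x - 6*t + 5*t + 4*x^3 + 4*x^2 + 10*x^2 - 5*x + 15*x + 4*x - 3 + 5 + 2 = t^2*(-6*x - 3) + t*(2*x^2 - x - 1) + 4*x^3 + 14*x^2 + 14*x + 4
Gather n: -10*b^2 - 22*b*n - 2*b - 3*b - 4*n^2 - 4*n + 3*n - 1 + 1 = -10*b^2 - 5*b - 4*n^2 + n*(-22*b - 1)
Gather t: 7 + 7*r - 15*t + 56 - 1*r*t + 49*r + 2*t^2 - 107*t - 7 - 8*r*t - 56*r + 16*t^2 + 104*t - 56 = 18*t^2 + t*(-9*r - 18)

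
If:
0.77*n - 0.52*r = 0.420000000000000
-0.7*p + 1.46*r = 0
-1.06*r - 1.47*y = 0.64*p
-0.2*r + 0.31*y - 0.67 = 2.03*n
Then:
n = -0.03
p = -1.79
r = -0.86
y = 1.39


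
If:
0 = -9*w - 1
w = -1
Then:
No Solution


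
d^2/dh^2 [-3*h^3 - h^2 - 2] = -18*h - 2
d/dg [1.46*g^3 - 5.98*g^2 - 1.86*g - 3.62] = 4.38*g^2 - 11.96*g - 1.86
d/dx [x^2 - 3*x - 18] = 2*x - 3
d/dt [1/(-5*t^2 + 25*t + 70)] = (2*t - 5)/(5*(-t^2 + 5*t + 14)^2)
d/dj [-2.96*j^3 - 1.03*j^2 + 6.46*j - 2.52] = -8.88*j^2 - 2.06*j + 6.46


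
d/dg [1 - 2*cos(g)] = 2*sin(g)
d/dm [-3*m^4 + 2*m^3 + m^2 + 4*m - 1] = -12*m^3 + 6*m^2 + 2*m + 4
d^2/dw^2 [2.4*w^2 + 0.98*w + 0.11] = 4.80000000000000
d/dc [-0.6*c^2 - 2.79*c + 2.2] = -1.2*c - 2.79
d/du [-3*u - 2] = -3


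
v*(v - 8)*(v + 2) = v^3 - 6*v^2 - 16*v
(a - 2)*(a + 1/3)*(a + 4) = a^3 + 7*a^2/3 - 22*a/3 - 8/3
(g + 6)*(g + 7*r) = g^2 + 7*g*r + 6*g + 42*r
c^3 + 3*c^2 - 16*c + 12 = (c - 2)*(c - 1)*(c + 6)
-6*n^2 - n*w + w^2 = (-3*n + w)*(2*n + w)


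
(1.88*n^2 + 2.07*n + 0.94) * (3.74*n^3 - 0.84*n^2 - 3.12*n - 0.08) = 7.0312*n^5 + 6.1626*n^4 - 4.0888*n^3 - 7.3984*n^2 - 3.0984*n - 0.0752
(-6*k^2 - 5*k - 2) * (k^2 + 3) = -6*k^4 - 5*k^3 - 20*k^2 - 15*k - 6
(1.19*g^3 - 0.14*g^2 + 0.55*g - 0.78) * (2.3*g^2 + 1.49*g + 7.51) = 2.737*g^5 + 1.4511*g^4 + 9.9933*g^3 - 2.0259*g^2 + 2.9683*g - 5.8578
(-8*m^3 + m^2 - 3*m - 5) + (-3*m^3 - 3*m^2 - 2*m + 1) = -11*m^3 - 2*m^2 - 5*m - 4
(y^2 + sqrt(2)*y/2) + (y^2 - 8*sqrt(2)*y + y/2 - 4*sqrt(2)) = 2*y^2 - 15*sqrt(2)*y/2 + y/2 - 4*sqrt(2)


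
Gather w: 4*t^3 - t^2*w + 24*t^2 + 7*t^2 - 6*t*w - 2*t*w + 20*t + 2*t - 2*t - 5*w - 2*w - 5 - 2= 4*t^3 + 31*t^2 + 20*t + w*(-t^2 - 8*t - 7) - 7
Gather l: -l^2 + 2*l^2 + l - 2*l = l^2 - l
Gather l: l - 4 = l - 4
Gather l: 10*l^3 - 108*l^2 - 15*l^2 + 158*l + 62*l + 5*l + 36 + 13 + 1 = 10*l^3 - 123*l^2 + 225*l + 50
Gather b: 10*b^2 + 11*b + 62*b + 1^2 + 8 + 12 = 10*b^2 + 73*b + 21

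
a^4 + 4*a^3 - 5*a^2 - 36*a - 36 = (a - 3)*(a + 2)^2*(a + 3)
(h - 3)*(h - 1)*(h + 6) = h^3 + 2*h^2 - 21*h + 18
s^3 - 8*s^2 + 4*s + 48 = (s - 6)*(s - 4)*(s + 2)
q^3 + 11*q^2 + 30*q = q*(q + 5)*(q + 6)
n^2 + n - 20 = (n - 4)*(n + 5)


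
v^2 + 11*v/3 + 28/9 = (v + 4/3)*(v + 7/3)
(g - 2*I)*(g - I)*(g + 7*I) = g^3 + 4*I*g^2 + 19*g - 14*I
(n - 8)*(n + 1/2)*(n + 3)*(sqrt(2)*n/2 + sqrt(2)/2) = sqrt(2)*n^4/2 - 7*sqrt(2)*n^3/4 - 31*sqrt(2)*n^2/2 - 77*sqrt(2)*n/4 - 6*sqrt(2)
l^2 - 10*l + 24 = (l - 6)*(l - 4)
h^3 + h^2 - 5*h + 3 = (h - 1)^2*(h + 3)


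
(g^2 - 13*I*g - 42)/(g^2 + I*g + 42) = (g - 7*I)/(g + 7*I)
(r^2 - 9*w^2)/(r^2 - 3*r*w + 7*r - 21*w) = (r + 3*w)/(r + 7)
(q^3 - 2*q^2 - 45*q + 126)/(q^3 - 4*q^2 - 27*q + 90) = (q + 7)/(q + 5)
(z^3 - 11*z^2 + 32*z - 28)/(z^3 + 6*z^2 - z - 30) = (z^2 - 9*z + 14)/(z^2 + 8*z + 15)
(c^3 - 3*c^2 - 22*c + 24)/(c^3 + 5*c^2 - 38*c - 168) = (c - 1)/(c + 7)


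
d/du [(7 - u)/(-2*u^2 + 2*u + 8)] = (u^2 - u - (u - 7)*(2*u - 1) - 4)/(2*(-u^2 + u + 4)^2)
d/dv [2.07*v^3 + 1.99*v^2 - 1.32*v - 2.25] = 6.21*v^2 + 3.98*v - 1.32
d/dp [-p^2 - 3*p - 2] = -2*p - 3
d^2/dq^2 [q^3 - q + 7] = 6*q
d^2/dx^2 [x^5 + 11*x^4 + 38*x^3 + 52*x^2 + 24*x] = 20*x^3 + 132*x^2 + 228*x + 104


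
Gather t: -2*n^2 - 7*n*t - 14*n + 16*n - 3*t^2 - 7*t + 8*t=-2*n^2 + 2*n - 3*t^2 + t*(1 - 7*n)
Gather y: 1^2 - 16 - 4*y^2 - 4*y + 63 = -4*y^2 - 4*y + 48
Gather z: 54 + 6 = 60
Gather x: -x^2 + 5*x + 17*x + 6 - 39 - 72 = -x^2 + 22*x - 105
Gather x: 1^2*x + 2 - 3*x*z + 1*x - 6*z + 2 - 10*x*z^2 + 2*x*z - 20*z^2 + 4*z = x*(-10*z^2 - z + 2) - 20*z^2 - 2*z + 4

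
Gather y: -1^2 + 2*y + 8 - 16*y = 7 - 14*y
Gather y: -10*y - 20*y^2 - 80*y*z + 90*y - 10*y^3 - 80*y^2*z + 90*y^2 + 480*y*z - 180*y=-10*y^3 + y^2*(70 - 80*z) + y*(400*z - 100)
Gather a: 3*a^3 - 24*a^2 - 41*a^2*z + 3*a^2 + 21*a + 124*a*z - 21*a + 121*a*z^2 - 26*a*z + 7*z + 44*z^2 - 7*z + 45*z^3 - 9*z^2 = 3*a^3 + a^2*(-41*z - 21) + a*(121*z^2 + 98*z) + 45*z^3 + 35*z^2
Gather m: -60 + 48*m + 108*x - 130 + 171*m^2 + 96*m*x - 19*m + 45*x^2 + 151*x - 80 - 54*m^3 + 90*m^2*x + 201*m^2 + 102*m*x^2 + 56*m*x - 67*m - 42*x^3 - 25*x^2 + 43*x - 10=-54*m^3 + m^2*(90*x + 372) + m*(102*x^2 + 152*x - 38) - 42*x^3 + 20*x^2 + 302*x - 280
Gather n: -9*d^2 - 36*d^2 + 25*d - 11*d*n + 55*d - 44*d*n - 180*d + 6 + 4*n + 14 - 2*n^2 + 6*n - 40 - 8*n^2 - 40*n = -45*d^2 - 100*d - 10*n^2 + n*(-55*d - 30) - 20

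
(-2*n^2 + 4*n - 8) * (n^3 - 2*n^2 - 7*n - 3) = -2*n^5 + 8*n^4 - 2*n^3 - 6*n^2 + 44*n + 24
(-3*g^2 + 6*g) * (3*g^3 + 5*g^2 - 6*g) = -9*g^5 + 3*g^4 + 48*g^3 - 36*g^2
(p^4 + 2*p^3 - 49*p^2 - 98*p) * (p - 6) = p^5 - 4*p^4 - 61*p^3 + 196*p^2 + 588*p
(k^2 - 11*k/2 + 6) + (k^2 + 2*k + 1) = 2*k^2 - 7*k/2 + 7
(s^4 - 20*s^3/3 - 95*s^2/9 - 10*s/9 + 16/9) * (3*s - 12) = 3*s^5 - 32*s^4 + 145*s^3/3 + 370*s^2/3 + 56*s/3 - 64/3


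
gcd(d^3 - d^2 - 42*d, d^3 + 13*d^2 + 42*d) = d^2 + 6*d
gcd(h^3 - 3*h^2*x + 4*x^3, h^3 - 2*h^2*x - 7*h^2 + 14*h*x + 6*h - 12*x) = -h + 2*x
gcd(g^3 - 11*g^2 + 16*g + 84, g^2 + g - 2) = g + 2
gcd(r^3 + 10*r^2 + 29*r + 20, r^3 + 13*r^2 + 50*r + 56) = r + 4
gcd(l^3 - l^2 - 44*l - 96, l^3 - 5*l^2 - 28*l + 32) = l^2 - 4*l - 32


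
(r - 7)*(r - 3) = r^2 - 10*r + 21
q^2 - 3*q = q*(q - 3)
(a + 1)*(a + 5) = a^2 + 6*a + 5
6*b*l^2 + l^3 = l^2*(6*b + l)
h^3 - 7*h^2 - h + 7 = (h - 7)*(h - 1)*(h + 1)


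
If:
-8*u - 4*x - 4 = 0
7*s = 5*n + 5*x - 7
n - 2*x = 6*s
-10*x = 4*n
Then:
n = 70/9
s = 7/3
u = 19/18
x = -28/9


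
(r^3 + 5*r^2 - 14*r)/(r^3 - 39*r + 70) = r/(r - 5)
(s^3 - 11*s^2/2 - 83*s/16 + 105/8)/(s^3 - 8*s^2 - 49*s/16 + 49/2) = (4*s^2 - 29*s + 30)/(4*s^2 - 39*s + 56)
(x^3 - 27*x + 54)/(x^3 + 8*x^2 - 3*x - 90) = (x - 3)/(x + 5)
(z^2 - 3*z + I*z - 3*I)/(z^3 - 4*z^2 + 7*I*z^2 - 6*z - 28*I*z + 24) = (z - 3)/(z^2 + z*(-4 + 6*I) - 24*I)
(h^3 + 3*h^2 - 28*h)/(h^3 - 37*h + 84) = h/(h - 3)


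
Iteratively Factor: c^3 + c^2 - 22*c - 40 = (c + 2)*(c^2 - c - 20) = (c - 5)*(c + 2)*(c + 4)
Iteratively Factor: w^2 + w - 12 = (w + 4)*(w - 3)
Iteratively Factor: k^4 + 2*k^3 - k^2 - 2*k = (k + 2)*(k^3 - k) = (k - 1)*(k + 2)*(k^2 + k) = k*(k - 1)*(k + 2)*(k + 1)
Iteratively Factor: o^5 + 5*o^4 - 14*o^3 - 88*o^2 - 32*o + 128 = (o + 2)*(o^4 + 3*o^3 - 20*o^2 - 48*o + 64) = (o - 4)*(o + 2)*(o^3 + 7*o^2 + 8*o - 16) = (o - 4)*(o + 2)*(o + 4)*(o^2 + 3*o - 4) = (o - 4)*(o + 2)*(o + 4)^2*(o - 1)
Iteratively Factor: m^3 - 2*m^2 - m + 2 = (m - 1)*(m^2 - m - 2) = (m - 2)*(m - 1)*(m + 1)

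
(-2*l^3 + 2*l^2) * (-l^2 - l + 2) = 2*l^5 - 6*l^3 + 4*l^2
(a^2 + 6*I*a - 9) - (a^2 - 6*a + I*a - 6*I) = 6*a + 5*I*a - 9 + 6*I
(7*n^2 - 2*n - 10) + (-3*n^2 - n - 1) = 4*n^2 - 3*n - 11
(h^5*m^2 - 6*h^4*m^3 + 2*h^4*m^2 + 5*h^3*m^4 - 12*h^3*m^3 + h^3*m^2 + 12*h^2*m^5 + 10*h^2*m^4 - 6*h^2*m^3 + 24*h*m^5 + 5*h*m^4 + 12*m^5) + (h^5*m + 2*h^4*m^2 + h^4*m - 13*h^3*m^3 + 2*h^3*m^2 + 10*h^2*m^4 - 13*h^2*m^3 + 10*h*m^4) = h^5*m^2 + h^5*m - 6*h^4*m^3 + 4*h^4*m^2 + h^4*m + 5*h^3*m^4 - 25*h^3*m^3 + 3*h^3*m^2 + 12*h^2*m^5 + 20*h^2*m^4 - 19*h^2*m^3 + 24*h*m^5 + 15*h*m^4 + 12*m^5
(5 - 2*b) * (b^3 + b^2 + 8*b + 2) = -2*b^4 + 3*b^3 - 11*b^2 + 36*b + 10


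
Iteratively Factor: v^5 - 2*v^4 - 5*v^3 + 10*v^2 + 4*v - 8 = (v + 1)*(v^4 - 3*v^3 - 2*v^2 + 12*v - 8) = (v - 2)*(v + 1)*(v^3 - v^2 - 4*v + 4) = (v - 2)*(v + 1)*(v + 2)*(v^2 - 3*v + 2) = (v - 2)*(v - 1)*(v + 1)*(v + 2)*(v - 2)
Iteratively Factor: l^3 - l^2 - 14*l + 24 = (l - 2)*(l^2 + l - 12) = (l - 3)*(l - 2)*(l + 4)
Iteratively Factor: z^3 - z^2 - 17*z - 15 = (z + 1)*(z^2 - 2*z - 15) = (z - 5)*(z + 1)*(z + 3)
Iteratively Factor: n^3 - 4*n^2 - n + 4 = (n - 4)*(n^2 - 1) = (n - 4)*(n - 1)*(n + 1)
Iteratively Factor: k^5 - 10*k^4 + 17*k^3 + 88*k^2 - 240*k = (k - 4)*(k^4 - 6*k^3 - 7*k^2 + 60*k) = k*(k - 4)*(k^3 - 6*k^2 - 7*k + 60) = k*(k - 4)^2*(k^2 - 2*k - 15) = k*(k - 4)^2*(k + 3)*(k - 5)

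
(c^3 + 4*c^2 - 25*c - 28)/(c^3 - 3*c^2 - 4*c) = (c + 7)/c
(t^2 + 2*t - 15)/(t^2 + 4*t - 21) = (t + 5)/(t + 7)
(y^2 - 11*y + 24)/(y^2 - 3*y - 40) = (y - 3)/(y + 5)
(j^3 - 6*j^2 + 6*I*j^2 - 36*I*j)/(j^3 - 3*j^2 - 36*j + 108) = j*(j + 6*I)/(j^2 + 3*j - 18)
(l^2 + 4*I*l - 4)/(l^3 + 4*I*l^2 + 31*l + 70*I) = (l + 2*I)/(l^2 + 2*I*l + 35)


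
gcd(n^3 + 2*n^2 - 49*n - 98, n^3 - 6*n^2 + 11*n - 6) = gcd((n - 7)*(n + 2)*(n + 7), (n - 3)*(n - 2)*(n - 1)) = 1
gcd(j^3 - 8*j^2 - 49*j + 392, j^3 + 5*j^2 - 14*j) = j + 7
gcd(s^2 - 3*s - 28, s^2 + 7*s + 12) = s + 4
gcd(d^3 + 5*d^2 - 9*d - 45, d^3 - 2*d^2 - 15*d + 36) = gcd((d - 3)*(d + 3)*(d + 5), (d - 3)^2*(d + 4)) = d - 3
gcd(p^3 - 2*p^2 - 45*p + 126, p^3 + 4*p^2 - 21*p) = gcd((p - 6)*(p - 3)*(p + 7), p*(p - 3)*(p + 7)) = p^2 + 4*p - 21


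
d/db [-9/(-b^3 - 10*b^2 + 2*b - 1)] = 9*(-3*b^2 - 20*b + 2)/(b^3 + 10*b^2 - 2*b + 1)^2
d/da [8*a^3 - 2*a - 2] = 24*a^2 - 2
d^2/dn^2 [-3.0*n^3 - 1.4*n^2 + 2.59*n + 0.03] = -18.0*n - 2.8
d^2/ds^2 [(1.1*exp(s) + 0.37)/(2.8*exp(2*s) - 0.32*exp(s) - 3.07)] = (8.624*exp(4*s) + 12.5888*exp(3*s) + 55.73904*exp(2*s) + 11.679328*exp(s) + 10.003902)*exp(s)/(21.952*exp(6*s) - 7.5264*exp(5*s) - 71.34624*exp(4*s) + 16.471552*exp(3*s) + 78.226056*exp(2*s) - 9.047904*exp(s) - 28.934443)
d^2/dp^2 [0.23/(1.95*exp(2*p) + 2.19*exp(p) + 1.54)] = (-(1.794*exp(p) + 0.5037)*(1.95*exp(2*p) + 2.19*exp(p) + 1.54) + 0.23*(3.9*exp(p) + 2.19)*(7.8*exp(p) + 4.38)*exp(p))*exp(p)/(1.95*exp(2*p) + 2.19*exp(p) + 1.54)^3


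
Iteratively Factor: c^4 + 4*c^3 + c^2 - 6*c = (c - 1)*(c^3 + 5*c^2 + 6*c) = (c - 1)*(c + 3)*(c^2 + 2*c) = (c - 1)*(c + 2)*(c + 3)*(c)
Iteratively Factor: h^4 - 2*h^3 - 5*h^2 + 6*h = (h)*(h^3 - 2*h^2 - 5*h + 6) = h*(h - 3)*(h^2 + h - 2) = h*(h - 3)*(h + 2)*(h - 1)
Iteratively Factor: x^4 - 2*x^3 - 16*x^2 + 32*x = (x + 4)*(x^3 - 6*x^2 + 8*x) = x*(x + 4)*(x^2 - 6*x + 8) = x*(x - 2)*(x + 4)*(x - 4)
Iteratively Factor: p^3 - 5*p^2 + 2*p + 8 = (p - 2)*(p^2 - 3*p - 4) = (p - 4)*(p - 2)*(p + 1)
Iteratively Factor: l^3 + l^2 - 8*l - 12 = (l + 2)*(l^2 - l - 6) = (l - 3)*(l + 2)*(l + 2)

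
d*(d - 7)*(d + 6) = d^3 - d^2 - 42*d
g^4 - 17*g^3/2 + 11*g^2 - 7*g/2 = g*(g - 7)*(g - 1)*(g - 1/2)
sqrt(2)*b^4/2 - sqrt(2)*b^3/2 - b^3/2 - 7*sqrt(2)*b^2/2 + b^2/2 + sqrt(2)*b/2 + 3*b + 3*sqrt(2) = (b/2 + 1)*(b - 3)*(b - sqrt(2))*(sqrt(2)*b + 1)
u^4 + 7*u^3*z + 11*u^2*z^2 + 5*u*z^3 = u*(u + z)^2*(u + 5*z)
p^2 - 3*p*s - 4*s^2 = (p - 4*s)*(p + s)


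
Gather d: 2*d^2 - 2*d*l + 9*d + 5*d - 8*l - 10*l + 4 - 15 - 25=2*d^2 + d*(14 - 2*l) - 18*l - 36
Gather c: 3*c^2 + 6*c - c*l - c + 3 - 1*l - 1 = 3*c^2 + c*(5 - l) - l + 2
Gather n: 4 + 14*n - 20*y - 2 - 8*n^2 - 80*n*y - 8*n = -8*n^2 + n*(6 - 80*y) - 20*y + 2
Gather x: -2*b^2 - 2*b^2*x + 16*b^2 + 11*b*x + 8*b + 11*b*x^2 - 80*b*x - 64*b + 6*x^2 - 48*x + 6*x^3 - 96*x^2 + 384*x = 14*b^2 - 56*b + 6*x^3 + x^2*(11*b - 90) + x*(-2*b^2 - 69*b + 336)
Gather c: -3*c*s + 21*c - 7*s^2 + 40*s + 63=c*(21 - 3*s) - 7*s^2 + 40*s + 63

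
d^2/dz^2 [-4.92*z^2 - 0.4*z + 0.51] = -9.84000000000000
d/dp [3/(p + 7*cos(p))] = 3*(7*sin(p) - 1)/(p + 7*cos(p))^2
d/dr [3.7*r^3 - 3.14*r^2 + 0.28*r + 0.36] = 11.1*r^2 - 6.28*r + 0.28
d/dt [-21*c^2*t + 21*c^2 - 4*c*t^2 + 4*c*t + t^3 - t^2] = -21*c^2 - 8*c*t + 4*c + 3*t^2 - 2*t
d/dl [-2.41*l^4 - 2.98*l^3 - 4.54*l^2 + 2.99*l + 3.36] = -9.64*l^3 - 8.94*l^2 - 9.08*l + 2.99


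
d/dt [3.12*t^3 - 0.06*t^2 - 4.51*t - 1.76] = 9.36*t^2 - 0.12*t - 4.51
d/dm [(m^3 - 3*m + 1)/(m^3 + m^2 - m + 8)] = (m^4 + 4*m^3 + 24*m^2 - 2*m - 23)/(m^6 + 2*m^5 - m^4 + 14*m^3 + 17*m^2 - 16*m + 64)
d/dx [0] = 0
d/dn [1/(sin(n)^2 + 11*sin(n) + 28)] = -(2*sin(n) + 11)*cos(n)/(sin(n)^2 + 11*sin(n) + 28)^2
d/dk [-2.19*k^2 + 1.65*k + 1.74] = 1.65 - 4.38*k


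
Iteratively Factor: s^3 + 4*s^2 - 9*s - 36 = (s - 3)*(s^2 + 7*s + 12) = (s - 3)*(s + 3)*(s + 4)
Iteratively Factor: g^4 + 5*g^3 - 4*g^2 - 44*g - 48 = (g - 3)*(g^3 + 8*g^2 + 20*g + 16) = (g - 3)*(g + 2)*(g^2 + 6*g + 8) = (g - 3)*(g + 2)^2*(g + 4)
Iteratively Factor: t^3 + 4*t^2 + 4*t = (t)*(t^2 + 4*t + 4) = t*(t + 2)*(t + 2)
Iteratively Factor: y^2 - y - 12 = (y - 4)*(y + 3)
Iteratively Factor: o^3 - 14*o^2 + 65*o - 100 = (o - 4)*(o^2 - 10*o + 25) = (o - 5)*(o - 4)*(o - 5)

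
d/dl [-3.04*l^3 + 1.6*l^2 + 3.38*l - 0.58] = -9.12*l^2 + 3.2*l + 3.38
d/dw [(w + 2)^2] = 2*w + 4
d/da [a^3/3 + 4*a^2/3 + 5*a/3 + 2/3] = a^2 + 8*a/3 + 5/3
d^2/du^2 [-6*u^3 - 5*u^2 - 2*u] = -36*u - 10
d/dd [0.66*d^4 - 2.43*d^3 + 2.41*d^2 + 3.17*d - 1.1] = 2.64*d^3 - 7.29*d^2 + 4.82*d + 3.17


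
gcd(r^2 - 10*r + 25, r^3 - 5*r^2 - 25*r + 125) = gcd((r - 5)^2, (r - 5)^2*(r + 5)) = r^2 - 10*r + 25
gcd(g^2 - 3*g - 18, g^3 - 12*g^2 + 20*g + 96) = g - 6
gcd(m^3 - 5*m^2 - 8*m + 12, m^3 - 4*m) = m + 2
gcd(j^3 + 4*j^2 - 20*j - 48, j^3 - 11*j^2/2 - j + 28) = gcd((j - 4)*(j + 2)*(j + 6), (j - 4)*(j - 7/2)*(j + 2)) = j^2 - 2*j - 8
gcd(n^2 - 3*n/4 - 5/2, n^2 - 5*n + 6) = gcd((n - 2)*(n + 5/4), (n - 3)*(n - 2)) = n - 2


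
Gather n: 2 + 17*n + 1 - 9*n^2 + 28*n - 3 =-9*n^2 + 45*n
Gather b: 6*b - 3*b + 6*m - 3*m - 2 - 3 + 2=3*b + 3*m - 3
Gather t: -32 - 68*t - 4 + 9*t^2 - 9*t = 9*t^2 - 77*t - 36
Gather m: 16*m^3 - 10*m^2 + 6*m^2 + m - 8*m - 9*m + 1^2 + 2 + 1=16*m^3 - 4*m^2 - 16*m + 4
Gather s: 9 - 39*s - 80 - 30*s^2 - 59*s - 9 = -30*s^2 - 98*s - 80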